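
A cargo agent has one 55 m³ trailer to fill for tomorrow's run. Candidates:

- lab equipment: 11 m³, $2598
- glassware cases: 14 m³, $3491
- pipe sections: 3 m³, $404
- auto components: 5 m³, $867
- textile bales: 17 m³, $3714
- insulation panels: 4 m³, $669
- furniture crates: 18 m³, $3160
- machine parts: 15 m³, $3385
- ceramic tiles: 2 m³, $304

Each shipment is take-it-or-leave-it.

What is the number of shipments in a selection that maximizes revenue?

5

Best achievable revenue is 12126.
glassware cases + auto components + textile bales + insulation panels + machine parts hits 12126 at 55 m³.
All optima have 5 shipments.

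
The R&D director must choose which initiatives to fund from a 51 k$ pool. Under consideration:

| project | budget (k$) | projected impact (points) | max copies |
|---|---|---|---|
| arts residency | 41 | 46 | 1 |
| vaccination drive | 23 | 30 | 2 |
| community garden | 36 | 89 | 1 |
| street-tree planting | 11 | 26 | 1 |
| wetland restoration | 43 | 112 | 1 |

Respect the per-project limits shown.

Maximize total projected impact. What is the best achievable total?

Ranking by ratio (projected impact/k$): wetland restoration 2.60, community garden 2.47, street-tree planting 2.36, vaccination drive 1.30.
Greedy by ratio would take wetland restoration: 43 k$ used, total 112.
Dropping wetland restoration frees 43 k$; slotting in community garden + street-tree planting (47 k$) lifts the total to 115 at 47 k$.
The spare 4 k$ is too small for any remaining project, and no exchange beats 115.

115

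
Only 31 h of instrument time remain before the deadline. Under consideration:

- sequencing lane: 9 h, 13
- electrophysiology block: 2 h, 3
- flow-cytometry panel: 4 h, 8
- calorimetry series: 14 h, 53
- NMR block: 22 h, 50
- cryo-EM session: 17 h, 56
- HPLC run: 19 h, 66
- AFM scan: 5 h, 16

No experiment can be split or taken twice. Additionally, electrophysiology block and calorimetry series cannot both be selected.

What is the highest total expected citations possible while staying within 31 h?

109

Calorimetry series + cryo-EM session uses 31 of the 31 h and totals 109.
That's the maximum — no feasible swap from here does better than 109.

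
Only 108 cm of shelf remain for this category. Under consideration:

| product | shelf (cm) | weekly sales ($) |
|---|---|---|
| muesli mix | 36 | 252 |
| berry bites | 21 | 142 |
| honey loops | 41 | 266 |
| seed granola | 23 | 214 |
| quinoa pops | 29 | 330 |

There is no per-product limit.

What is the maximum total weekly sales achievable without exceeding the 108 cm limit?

1132

Best packing: berry bites + 3×quinoa pops — 108 cm, 1132 total.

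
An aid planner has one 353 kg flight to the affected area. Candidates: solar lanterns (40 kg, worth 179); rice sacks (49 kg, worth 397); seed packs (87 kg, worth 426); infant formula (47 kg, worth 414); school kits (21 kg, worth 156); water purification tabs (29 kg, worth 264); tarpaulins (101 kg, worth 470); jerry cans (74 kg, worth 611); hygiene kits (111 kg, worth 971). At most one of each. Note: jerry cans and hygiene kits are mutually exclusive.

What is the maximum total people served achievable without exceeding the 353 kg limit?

2628

Taking rice sacks + seed packs + infant formula + school kits + water purification tabs + hygiene kits: 344 kg used, 2628 in people served.
The spare 9 kg is too small for any remaining supply, and no feasible exchange beats 2628.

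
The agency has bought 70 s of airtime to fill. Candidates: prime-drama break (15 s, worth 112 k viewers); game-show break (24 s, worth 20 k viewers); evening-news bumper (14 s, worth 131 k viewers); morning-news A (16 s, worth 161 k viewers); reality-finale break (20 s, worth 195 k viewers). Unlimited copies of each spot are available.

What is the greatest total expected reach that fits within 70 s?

682

Density check — morning-news A 10.06, reality-finale break 9.75, evening-news bumper 9.36, prime-drama break 7.47 are the best per s.
A density-first pass picks 4×morning-news A — 644 at 64 s.
The 48 s tied up in 3×morning-news A is better spent on evening-news bumper + 2×reality-finale break — total rises to 682 (70 s).
Every other selection either busts 70 s or fails to beat 682.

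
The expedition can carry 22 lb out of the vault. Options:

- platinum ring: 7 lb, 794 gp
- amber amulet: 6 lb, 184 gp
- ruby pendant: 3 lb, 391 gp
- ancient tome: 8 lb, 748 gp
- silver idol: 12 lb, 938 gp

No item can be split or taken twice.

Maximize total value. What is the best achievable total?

A density-first pass picks platinum ring + ruby pendant + ancient tome — 1933 at 18 lb.
Replace ancient tome with silver idol: the trade gains 190 net, giving 2123 at 22 lb.
Every other selection either busts 22 lb or fails to beat 2123.

2123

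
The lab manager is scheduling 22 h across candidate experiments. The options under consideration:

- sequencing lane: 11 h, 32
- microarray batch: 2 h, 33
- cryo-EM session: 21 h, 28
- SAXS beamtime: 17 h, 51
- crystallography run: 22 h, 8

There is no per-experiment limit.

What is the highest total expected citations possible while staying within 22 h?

363

Taking 11×microarray batch: 22 h used, 363 in expected citations.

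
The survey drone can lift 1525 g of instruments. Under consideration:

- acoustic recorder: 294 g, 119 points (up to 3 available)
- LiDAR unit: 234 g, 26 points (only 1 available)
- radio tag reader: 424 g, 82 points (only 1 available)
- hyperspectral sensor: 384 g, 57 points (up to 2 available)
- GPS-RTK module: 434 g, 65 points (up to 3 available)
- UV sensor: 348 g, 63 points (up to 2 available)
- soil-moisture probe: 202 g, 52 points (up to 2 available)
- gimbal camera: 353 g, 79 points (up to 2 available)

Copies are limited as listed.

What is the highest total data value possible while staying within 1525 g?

By data value per g: acoustic recorder 0.40, soil-moisture probe 0.26, gimbal camera 0.22, radio tag reader 0.19 lead.
Taking the top-ratio sensors first gives 3×acoustic recorder + LiDAR unit + 2×soil-moisture probe for 487 (1520 g).
The 436 g tied up in LiDAR unit and soil-moisture probe is better spent on radio tag reader — total rises to 491 (1508 g).
The spare 17 g is too small for any remaining sensor, and no exchange beats 491.

491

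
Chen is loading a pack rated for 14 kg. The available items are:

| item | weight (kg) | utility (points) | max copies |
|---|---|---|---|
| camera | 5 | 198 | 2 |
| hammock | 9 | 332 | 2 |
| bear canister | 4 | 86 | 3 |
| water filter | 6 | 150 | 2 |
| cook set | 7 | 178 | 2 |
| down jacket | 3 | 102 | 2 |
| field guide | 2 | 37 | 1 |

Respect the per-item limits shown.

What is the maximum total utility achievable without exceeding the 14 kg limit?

530

By utility per kg: camera 39.60, hammock 36.89, down jacket 34.00 lead.
Filling by ratio: 2×camera + down jacket for 498, with 1 kg left unused.
Dropping camera and down jacket frees 8 kg; slotting in hammock (9 kg) lifts the total to 530 at 14 kg.
Every other selection either busts 14 kg or exceeds an availability limit or fails to beat 530.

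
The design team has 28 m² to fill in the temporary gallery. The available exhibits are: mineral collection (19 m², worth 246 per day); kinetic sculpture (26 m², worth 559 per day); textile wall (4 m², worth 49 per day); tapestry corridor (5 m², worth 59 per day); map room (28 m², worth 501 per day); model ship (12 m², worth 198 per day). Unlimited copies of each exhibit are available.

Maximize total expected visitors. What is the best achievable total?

559

Density check — kinetic sculpture 21.50, map room 17.89, model ship 16.50, mineral collection 12.95 are the best per m².
Best packing: kinetic sculpture — 26 m², 559 total.
That's the maximum — no swap from here does better than 559.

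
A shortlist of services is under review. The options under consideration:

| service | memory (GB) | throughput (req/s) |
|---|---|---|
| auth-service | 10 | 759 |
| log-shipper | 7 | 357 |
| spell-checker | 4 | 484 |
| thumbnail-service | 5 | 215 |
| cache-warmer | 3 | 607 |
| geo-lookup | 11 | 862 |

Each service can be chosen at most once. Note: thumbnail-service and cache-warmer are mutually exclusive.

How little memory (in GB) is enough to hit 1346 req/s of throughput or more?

Look for the lowest-memory combination reaching 1346.
auth-service + cache-warmer: 1366 throughput at 13 GB.
No combination under 13 GB hits 1346.

13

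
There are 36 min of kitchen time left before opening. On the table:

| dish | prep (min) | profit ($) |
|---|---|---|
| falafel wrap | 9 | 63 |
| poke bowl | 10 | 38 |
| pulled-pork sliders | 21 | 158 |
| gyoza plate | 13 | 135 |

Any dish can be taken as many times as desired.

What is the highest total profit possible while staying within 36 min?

Best packing: falafel wrap + 2×gyoza plate — 35 min, 333 total.
No other feasible combination exceeds 333.

333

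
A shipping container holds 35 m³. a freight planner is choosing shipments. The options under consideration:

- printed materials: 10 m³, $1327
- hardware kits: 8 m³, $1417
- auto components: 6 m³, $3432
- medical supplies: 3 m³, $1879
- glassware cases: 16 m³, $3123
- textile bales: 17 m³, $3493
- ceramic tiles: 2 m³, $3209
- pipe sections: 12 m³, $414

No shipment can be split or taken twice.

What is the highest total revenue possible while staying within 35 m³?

By revenue per m³: ceramic tiles 1604.50, medical supplies 626.33, auto components 572.00 lead.
A density-first pass picks auto components + medical supplies + textile bales + ceramic tiles — 12013 at 28 m³.
Dropping textile bales frees 17 m³; slotting in hardware kits + glassware cases (24 m³) lifts the total to 13060 at 35 m³.

13060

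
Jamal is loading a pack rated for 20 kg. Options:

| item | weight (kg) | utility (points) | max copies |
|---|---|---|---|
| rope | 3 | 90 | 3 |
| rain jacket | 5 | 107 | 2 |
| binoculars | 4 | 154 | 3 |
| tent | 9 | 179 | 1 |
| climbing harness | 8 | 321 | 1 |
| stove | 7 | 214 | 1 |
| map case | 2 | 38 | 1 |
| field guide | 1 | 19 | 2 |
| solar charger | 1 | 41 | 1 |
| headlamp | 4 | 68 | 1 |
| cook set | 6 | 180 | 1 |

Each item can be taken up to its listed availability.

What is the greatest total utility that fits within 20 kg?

783

By utility per kg: solar charger 41.00, climbing harness 40.12, binoculars 38.50 lead.
A density-first pass picks rope + 2×binoculars + climbing harness + solar charger — 760 at 20 kg.
Dropping rope and solar charger frees 4 kg; slotting in binoculars (4 kg) lifts the total to 783 at 20 kg.
Nothing else within 20 kg beats 783.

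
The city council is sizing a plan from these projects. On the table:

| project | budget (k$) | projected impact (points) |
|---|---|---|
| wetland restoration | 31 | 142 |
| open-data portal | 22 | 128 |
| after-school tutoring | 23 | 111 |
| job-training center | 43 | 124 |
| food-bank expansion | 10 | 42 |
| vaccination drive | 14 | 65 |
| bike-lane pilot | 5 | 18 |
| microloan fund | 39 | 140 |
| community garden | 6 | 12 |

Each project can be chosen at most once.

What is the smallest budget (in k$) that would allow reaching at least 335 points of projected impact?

67

Look for the lowest-budget combination reaching 335.
wetland restoration + open-data portal + vaccination drive: 335 projected impact at 67 k$.
Any bundle with less than 67 k$ falls short of 335.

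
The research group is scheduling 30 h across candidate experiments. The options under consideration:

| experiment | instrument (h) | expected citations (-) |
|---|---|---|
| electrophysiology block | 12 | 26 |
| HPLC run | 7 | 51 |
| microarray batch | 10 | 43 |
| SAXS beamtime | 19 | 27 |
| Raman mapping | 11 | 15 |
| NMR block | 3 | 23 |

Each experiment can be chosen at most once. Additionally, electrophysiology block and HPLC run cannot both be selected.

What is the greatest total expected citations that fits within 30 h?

HPLC run + microarray batch + NMR block uses 20 of the 30 h and totals 117.

117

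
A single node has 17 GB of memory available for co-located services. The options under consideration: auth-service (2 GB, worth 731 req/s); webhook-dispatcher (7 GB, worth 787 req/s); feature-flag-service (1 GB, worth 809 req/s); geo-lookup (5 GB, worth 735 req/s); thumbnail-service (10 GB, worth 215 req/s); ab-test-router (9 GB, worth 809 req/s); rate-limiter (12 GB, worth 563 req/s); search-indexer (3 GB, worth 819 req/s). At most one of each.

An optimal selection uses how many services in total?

4

Best achievable throughput is 3168.
One optimal bundle: auth-service + feature-flag-service + ab-test-router + search-indexer (15 GB).
Any selection reaching 3168 contains exactly 4 services.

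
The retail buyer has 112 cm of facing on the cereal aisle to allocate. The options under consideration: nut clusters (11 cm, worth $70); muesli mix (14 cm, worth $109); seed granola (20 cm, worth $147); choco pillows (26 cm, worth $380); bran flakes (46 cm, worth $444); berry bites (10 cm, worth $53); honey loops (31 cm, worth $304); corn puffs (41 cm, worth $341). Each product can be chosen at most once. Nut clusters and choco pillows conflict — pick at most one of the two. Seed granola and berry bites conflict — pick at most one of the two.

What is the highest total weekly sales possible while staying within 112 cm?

1134

A density-first pass picks choco pillows + bran flakes + honey loops — 1128 at 103 cm.
Replace bran flakes with muesli mix + corn puffs: the trade gains 6 net, giving 1134 at 112 cm.
An exhaustive check of the 256 subsets confirms 1134.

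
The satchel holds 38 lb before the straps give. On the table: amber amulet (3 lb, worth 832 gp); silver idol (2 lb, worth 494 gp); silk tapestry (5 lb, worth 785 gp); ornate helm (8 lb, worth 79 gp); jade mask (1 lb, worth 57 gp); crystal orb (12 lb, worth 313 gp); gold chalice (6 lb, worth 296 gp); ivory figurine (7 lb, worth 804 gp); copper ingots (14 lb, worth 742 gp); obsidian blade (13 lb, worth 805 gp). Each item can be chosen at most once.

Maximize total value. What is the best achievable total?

4073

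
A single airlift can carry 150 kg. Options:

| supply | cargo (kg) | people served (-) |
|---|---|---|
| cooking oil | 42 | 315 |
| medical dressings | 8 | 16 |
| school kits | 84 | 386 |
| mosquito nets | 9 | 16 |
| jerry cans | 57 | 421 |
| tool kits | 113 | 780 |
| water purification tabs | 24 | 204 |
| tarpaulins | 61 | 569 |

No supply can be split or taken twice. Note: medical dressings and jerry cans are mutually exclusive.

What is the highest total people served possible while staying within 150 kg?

Filling by ratio: cooking oil + medical dressings + mosquito nets + water purification tabs + tarpaulins for 1120, with 6 kg left unused.
Dropping cooking oil and medical dressings and mosquito nets frees 59 kg; slotting in jerry cans (57 kg) lifts the total to 1194 at 142 kg.
The closest alternative, cooking oil + medical dressings + mosquito nets + water purification tabs + tarpaulins, reaches only 1120.

1194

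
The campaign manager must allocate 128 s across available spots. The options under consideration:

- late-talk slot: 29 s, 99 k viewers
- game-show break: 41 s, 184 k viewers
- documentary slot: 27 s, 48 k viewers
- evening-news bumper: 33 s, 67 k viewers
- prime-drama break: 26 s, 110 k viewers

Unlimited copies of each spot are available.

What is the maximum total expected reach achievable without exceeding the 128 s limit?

552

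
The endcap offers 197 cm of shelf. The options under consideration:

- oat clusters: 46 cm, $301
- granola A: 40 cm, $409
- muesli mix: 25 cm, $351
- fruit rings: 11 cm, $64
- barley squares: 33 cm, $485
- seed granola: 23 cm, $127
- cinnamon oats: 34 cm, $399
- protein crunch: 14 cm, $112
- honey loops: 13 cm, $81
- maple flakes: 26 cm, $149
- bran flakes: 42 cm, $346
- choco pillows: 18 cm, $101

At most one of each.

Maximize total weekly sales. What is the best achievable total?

Density check — barley squares 14.70, muesli mix 14.04, cinnamon oats 11.74, granola A 10.22 are the best per cm.
Greedy by ratio would take granola A + muesli mix + barley squares + cinnamon oats + protein crunch + bran flakes: 188 cm used, total 2102.
The 14 cm tied up in protein crunch is better spent on seed granola — total rises to 2117 (197 cm).
No other feasible combination exceeds 2117.

2117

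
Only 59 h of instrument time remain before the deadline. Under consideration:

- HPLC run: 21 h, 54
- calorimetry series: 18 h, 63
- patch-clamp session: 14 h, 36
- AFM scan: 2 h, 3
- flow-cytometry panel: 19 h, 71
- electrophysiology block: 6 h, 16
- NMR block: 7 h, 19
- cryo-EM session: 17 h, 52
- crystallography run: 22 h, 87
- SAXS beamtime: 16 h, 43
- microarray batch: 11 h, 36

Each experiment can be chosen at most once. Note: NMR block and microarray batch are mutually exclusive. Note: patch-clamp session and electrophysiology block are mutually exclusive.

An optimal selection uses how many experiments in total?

Optimal total is 221.
For example calorimetry series + flow-cytometry panel + crystallography run achieves it, using 59 h.
Every optimal selection uses 3 experiments.

3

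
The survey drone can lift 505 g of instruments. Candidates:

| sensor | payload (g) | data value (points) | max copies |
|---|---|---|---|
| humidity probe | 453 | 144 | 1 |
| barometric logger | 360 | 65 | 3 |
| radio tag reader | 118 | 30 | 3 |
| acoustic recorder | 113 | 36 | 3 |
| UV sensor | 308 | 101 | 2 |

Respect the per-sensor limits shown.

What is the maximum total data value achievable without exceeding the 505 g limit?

A density-first pass picks acoustic recorder + UV sensor — 137 at 421 g.
Replace acoustic recorder and UV sensor with humidity probe: the trade gains 7 net, giving 144 at 453 g.
That's the maximum — no swap from here does better than 144.

144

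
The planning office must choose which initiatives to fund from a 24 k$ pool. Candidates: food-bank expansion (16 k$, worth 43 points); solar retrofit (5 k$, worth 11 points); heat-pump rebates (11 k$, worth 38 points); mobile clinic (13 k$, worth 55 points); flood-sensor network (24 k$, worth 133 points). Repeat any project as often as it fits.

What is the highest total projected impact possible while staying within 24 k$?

By projected impact per k$: flood-sensor network 5.54, mobile clinic 4.23, heat-pump rebates 3.45, food-bank expansion 2.69 lead.
Best packing: flood-sensor network — 24 k$, 133 total.
That's the maximum — no swap from here does better than 133.

133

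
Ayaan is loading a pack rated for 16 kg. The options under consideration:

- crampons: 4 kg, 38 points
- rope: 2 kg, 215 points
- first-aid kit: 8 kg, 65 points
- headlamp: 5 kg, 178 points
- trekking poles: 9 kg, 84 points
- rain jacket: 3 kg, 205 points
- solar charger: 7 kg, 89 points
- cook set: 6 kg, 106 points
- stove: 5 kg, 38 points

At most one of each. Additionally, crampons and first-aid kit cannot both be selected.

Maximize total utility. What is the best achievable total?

Taking rope + headlamp + rain jacket + cook set: 16 kg used, 704 in utility.
The closest alternative, crampons + rope + headlamp + rain jacket, reaches only 636.

704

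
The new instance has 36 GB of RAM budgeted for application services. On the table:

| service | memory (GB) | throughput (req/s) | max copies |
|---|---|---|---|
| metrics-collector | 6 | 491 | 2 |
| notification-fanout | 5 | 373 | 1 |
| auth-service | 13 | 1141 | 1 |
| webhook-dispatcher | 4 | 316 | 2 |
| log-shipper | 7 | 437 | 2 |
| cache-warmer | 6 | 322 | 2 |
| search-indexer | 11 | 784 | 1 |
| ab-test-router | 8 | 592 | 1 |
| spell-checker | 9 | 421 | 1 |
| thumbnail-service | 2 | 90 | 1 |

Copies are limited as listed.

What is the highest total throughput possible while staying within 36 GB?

2913

Greedy by ratio would take 2×metrics-collector + auth-service + 2×webhook-dispatcher + thumbnail-service: 35 GB used, total 2845.
A better packing is metrics-collector + notification-fanout + auth-service + webhook-dispatcher + ab-test-router: 36 GB, total 2913.
No other feasible combination exceeds 2913.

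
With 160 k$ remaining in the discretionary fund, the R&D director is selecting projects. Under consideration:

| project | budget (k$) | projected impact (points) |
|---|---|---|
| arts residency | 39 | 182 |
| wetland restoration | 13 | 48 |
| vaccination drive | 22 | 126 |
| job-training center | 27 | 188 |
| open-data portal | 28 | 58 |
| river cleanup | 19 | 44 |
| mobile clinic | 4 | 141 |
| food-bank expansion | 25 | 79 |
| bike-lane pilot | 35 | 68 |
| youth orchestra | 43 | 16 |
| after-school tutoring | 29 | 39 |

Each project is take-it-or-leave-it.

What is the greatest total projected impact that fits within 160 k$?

822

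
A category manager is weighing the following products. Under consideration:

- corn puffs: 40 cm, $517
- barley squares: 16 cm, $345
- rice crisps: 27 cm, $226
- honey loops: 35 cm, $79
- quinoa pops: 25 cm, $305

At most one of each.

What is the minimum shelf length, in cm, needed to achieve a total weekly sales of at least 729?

56

Need the lightest bundle worth ≥ 729.
corn puffs + barley squares reaches 862 using 56 cm.
Below 56 cm the best achievable stays under 729.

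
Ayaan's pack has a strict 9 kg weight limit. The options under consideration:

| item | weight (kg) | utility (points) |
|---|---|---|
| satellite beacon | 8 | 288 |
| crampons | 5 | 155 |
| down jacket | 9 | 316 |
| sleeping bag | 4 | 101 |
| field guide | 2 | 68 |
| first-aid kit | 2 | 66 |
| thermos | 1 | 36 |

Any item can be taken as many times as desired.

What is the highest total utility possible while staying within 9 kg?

324

Ranking by ratio (utility/kg): satellite beacon 36.00, thermos 36.00, down jacket 35.11, field guide 34.00.
Best packing: satellite beacon + thermos — 9 kg, 324 total.
Every other selection either busts 9 kg or fails to beat 324.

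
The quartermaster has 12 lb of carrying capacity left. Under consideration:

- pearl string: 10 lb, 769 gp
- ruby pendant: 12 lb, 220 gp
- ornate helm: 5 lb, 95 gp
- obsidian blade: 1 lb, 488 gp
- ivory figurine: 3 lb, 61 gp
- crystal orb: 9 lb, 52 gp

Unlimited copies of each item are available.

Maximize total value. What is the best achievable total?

5856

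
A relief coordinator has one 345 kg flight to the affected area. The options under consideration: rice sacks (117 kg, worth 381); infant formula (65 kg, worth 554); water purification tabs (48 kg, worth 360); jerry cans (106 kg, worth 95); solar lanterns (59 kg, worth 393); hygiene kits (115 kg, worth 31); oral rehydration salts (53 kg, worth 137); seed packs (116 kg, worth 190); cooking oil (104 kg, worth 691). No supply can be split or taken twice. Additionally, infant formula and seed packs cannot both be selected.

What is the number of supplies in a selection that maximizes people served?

5

Optimal total is 2135.
infant formula + water purification tabs + solar lanterns + oral rehydration salts + cooking oil hits 2135 at 329 kg.
Every optimal selection uses 5 supplies.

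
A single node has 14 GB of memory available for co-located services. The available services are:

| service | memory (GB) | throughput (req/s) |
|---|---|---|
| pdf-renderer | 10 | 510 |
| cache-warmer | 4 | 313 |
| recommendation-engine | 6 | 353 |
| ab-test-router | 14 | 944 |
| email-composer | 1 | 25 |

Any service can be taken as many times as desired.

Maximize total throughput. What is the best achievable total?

Density check — cache-warmer 78.25, ab-test-router 67.43, recommendation-engine 58.83, pdf-renderer 51.00 are the best per GB.
3×cache-warmer + 2×email-composer uses 14 of the 14 GB and totals 989.
Nothing else within 14 GB beats 989.

989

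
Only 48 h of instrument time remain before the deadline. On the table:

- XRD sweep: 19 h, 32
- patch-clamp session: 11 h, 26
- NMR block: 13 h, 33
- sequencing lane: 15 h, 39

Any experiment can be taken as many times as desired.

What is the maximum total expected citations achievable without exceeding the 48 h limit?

118

Filling by ratio: 3×sequencing lane for 117, with 3 h left unused.
The 45 h tied up in 3×sequencing lane is better spent on 2×patch-clamp session + 2×NMR block — total rises to 118 (48 h).
Nothing else within 48 h beats 118.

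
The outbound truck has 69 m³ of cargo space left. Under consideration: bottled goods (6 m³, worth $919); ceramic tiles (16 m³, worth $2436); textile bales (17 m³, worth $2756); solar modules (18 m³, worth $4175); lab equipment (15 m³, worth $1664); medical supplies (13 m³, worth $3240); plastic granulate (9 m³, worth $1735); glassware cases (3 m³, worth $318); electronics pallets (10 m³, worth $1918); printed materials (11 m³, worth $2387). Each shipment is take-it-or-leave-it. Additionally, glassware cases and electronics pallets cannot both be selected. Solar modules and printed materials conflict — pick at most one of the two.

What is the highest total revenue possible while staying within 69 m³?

Best packing: textile bales + solar modules + medical supplies + plastic granulate + electronics pallets — 67 m³, 13824 total.
That's the maximum — no feasible swap from here does better than 13824.

13824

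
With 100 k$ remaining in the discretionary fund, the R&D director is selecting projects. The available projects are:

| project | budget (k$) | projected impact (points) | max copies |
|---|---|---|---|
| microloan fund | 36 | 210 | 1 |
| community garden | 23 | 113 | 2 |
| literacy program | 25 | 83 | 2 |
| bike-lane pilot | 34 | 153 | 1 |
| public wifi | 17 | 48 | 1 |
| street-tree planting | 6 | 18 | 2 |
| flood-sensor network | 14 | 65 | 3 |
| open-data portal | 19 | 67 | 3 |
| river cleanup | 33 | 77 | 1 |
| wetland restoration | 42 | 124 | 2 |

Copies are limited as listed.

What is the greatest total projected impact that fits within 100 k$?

501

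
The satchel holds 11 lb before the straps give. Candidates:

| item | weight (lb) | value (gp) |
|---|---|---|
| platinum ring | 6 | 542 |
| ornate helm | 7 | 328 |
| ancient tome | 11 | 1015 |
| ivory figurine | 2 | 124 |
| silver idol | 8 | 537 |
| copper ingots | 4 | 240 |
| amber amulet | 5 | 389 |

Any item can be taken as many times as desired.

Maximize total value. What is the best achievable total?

Best packing: ancient tome — 11 lb, 1015 total.
That's the maximum — no swap from here does better than 1015.

1015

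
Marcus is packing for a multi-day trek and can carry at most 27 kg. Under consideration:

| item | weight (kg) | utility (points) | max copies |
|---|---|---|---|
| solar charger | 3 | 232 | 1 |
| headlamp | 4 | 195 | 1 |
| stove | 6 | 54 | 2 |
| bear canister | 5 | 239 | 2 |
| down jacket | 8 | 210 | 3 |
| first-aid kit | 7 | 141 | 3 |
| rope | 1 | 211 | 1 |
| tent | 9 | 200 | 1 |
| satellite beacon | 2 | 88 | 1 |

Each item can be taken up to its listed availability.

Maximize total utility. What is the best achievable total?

Solar charger + headlamp + 2×bear canister + first-aid kit + rope + satellite beacon uses 27 of the 27 kg and totals 1345.
Nothing else within 27 kg beats 1345.

1345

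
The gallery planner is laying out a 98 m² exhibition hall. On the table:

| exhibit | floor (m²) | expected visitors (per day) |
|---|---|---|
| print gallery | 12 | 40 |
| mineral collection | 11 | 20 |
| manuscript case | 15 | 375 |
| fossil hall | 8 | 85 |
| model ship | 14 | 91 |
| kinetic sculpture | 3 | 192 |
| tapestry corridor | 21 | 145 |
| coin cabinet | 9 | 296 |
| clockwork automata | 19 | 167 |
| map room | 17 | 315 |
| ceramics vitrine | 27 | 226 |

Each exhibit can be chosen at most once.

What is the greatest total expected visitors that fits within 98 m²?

Ranking by ratio (expected visitors/m²): kinetic sculpture 64.00, coin cabinet 32.89, manuscript case 25.00.
Taking manuscript case + fossil hall + kinetic sculpture + coin cabinet + clockwork automata + map room + ceramics vitrine: 98 m² used, 1656 in expected visitors.
That's the maximum — no swap from here does better than 1656.

1656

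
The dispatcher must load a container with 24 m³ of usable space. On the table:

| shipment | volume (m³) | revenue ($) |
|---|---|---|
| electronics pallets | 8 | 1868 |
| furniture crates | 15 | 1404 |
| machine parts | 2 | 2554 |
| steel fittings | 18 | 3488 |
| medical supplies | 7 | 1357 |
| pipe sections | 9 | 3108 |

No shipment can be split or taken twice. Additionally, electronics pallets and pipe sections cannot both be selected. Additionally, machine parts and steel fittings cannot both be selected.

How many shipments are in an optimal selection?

The maximum revenue within 24 m³ is 7019.
One optimal bundle: machine parts + medical supplies + pipe sections (18 m³).
Any selection reaching 7019 contains exactly 3 shipments.

3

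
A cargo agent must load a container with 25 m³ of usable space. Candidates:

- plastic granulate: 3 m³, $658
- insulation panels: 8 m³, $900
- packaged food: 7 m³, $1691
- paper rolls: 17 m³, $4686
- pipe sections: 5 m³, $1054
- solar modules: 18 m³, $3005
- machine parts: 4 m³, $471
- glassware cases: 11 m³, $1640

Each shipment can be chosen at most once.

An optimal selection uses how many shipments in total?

3

Best achievable revenue is 6398.
One optimal bundle: plastic granulate + paper rolls + pipe sections (25 m³).
All optima have 3 shipments.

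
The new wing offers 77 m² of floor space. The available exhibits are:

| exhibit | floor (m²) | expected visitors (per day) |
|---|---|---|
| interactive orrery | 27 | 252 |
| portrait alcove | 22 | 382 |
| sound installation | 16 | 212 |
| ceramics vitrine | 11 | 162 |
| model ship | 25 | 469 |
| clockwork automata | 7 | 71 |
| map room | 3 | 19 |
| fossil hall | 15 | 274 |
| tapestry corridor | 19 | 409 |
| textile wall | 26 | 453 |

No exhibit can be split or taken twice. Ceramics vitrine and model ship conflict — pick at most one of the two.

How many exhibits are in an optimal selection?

4

The maximum expected visitors within 77 m² is 1402.
One optimal bundle: model ship + clockwork automata + tapestry corridor + textile wall (77 m²).
Any selection reaching 1402 contains exactly 4 exhibits.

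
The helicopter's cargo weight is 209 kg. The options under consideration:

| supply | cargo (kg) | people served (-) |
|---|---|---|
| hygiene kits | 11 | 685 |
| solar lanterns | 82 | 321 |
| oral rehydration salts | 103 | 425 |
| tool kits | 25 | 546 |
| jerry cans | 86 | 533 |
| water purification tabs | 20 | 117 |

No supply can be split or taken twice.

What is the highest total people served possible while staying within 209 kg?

By people served per kg: hygiene kits 62.27, tool kits 21.84, jerry cans 6.20, water purification tabs 5.85 lead.
A density-first pass picks hygiene kits + tool kits + jerry cans + water purification tabs — 1881 at 142 kg.
Dropping water purification tabs frees 20 kg; slotting in solar lanterns (82 kg) lifts the total to 2085 at 204 kg.

2085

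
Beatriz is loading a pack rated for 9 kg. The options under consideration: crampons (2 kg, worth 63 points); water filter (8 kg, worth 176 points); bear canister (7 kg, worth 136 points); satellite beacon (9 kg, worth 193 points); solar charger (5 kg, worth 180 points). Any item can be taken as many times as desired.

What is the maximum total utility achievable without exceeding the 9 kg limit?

306

2×crampons + solar charger uses 9 of the 9 kg and totals 306.
Every other selection either busts 9 kg or fails to beat 306.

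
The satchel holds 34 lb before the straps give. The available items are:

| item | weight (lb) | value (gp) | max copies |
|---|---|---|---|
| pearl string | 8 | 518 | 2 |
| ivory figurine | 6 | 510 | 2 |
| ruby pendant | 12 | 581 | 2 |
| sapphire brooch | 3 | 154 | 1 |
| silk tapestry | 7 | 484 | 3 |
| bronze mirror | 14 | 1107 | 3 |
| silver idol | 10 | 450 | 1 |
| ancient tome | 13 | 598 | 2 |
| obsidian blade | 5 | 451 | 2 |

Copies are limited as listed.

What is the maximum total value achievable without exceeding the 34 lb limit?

By value per lb: obsidian blade 90.20, ivory figurine 85.00, bronze mirror 79.07 lead.
The ratio heuristic lands on 2×ivory figurine + sapphire brooch + silk tapestry + 2×obsidian blade (2560) but leaves 2 lb idle.
Replace silk tapestry and obsidian blade with bronze mirror: the trade gains 172 net, giving 2732 at 34 lb.
Nothing else within 34 lb beats 2732.

2732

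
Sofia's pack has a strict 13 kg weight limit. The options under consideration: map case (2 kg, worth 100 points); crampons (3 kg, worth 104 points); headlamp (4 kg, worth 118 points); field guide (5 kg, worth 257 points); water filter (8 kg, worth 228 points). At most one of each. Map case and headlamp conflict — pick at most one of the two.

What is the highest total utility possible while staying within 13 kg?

485

Ranking by ratio (utility/kg): field guide 51.40, map case 50.00, crampons 34.67.
Taking the top-ratio items first gives map case + crampons + field guide for 461 (10 kg).
Replace map case and crampons with water filter: the trade gains 24 net, giving 485 at 13 kg.
Next best is crampons + headlamp + field guide at 479 (12 kg) — short by 6.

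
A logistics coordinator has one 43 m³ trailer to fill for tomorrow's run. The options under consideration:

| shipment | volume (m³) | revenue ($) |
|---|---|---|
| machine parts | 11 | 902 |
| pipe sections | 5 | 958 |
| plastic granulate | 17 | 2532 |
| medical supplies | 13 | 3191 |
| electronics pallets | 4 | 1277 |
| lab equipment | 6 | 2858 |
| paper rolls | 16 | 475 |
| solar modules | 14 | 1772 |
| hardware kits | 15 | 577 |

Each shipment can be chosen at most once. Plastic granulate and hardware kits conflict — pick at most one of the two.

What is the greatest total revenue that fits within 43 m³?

10056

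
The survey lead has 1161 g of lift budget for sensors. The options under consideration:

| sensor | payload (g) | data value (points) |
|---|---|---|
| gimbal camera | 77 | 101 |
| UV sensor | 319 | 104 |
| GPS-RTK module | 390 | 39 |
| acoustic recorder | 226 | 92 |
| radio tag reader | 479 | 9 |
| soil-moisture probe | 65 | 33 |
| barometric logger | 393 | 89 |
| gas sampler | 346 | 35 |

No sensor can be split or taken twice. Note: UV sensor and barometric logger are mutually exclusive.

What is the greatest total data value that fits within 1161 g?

Gimbal camera + UV sensor + GPS-RTK module + acoustic recorder + soil-moisture probe uses 1077 of the 1161 g and totals 369.
The spare 84 g is too small for any remaining sensor, and no feasible exchange beats 369.

369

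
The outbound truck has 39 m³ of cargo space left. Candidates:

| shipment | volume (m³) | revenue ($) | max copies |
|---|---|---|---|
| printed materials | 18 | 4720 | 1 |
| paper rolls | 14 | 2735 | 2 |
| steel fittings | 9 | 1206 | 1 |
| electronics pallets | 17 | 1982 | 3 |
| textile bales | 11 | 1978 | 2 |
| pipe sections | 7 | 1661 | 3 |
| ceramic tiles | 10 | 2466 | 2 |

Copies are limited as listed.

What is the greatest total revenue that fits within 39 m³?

9703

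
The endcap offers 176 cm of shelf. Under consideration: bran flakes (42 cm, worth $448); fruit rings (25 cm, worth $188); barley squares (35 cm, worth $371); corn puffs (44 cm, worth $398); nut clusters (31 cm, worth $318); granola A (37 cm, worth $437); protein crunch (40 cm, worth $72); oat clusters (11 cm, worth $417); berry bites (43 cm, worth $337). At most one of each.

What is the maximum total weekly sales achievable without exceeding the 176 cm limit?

2071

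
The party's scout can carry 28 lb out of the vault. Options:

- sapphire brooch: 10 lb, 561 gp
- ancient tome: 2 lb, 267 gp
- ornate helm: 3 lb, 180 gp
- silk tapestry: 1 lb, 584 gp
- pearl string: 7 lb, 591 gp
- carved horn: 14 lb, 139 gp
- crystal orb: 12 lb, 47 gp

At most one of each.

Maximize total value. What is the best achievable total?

2183

Ranking by ratio (value/lb): silk tapestry 584.00, ancient tome 133.50, pearl string 84.43.
Sapphire brooch + ancient tome + ornate helm + silk tapestry + pearl string uses 23 of the 28 lb and totals 2183.
Runner-up sapphire brooch + ancient tome + silk tapestry + pearl string tops out at 2003.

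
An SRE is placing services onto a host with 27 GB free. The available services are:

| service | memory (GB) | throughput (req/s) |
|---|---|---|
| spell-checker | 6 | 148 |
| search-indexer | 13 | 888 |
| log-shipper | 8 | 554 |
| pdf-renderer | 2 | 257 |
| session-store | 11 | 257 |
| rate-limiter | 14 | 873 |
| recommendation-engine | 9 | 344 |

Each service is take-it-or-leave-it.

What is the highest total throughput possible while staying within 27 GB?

1761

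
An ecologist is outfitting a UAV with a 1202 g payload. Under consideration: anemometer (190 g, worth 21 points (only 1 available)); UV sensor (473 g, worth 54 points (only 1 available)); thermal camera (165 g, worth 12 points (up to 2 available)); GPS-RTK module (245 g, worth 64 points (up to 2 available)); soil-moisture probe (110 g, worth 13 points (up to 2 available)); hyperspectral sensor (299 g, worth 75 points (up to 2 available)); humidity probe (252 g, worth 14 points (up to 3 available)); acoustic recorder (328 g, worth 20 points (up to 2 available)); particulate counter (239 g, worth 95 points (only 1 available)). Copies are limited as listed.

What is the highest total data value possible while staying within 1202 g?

Ranking by ratio (data value/g): particulate counter 0.40, GPS-RTK module 0.26, hyperspectral sensor 0.25, soil-moisture probe 0.12.
Filling by ratio: 2×GPS-RTK module + soil-moisture probe + hyperspectral sensor + particulate counter for 311, with 64 g left unused.
Replace GPS-RTK module with hyperspectral sensor: the trade gains 11 net, giving 322 at 1192 g.

322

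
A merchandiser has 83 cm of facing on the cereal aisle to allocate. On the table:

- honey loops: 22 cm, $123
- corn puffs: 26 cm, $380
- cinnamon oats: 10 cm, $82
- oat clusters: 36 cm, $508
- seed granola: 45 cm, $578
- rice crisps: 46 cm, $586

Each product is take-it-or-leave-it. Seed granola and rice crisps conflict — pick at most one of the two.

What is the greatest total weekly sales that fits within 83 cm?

1094

By weekly sales per cm: corn puffs 14.62, oat clusters 14.11, seed granola 12.84 lead.
Greedy by ratio would take corn puffs + cinnamon oats + oat clusters: 72 cm used, total 970.
The 36 cm tied up in corn puffs and cinnamon oats is better spent on rice crisps — total rises to 1094 (82 cm).
Nothing else feasible within 83 cm beats 1094.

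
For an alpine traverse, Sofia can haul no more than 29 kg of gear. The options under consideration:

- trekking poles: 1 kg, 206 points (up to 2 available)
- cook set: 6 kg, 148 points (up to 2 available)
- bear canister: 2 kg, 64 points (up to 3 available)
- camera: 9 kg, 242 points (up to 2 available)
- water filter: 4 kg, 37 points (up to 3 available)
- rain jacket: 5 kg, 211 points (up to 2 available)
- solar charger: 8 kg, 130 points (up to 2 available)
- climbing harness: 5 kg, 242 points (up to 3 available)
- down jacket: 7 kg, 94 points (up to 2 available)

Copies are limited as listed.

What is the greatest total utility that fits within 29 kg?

Best packing: 2×trekking poles + bear canister + 2×rain jacket + 3×climbing harness — 29 kg, 1624 total.
Nothing else within 29 kg beats 1624.

1624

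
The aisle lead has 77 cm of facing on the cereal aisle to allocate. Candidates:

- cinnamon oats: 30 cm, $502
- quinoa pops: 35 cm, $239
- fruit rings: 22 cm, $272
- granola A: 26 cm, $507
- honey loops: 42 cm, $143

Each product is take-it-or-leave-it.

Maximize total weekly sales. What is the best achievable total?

1009

Cinnamon oats + granola A uses 56 of the 77 cm and totals 1009.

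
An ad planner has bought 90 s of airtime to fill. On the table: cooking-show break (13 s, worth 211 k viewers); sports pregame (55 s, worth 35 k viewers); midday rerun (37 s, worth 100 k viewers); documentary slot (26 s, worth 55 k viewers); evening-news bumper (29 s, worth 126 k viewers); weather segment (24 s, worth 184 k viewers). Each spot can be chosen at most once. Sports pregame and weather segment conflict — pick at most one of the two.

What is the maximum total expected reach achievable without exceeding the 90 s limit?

521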